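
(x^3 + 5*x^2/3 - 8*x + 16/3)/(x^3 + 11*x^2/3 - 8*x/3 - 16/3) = (x - 1)/(x + 1)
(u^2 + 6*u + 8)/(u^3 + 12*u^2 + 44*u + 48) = 1/(u + 6)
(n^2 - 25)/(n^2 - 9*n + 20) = (n + 5)/(n - 4)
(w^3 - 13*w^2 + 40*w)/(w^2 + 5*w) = (w^2 - 13*w + 40)/(w + 5)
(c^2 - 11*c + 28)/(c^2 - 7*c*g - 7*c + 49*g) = (c - 4)/(c - 7*g)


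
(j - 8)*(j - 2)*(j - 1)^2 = j^4 - 12*j^3 + 37*j^2 - 42*j + 16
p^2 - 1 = (p - 1)*(p + 1)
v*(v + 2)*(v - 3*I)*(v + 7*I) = v^4 + 2*v^3 + 4*I*v^3 + 21*v^2 + 8*I*v^2 + 42*v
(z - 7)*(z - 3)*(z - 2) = z^3 - 12*z^2 + 41*z - 42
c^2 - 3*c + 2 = (c - 2)*(c - 1)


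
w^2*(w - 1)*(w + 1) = w^4 - w^2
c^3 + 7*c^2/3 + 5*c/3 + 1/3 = (c + 1/3)*(c + 1)^2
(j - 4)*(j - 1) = j^2 - 5*j + 4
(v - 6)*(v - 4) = v^2 - 10*v + 24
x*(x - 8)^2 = x^3 - 16*x^2 + 64*x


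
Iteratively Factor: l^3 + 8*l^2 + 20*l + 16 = (l + 2)*(l^2 + 6*l + 8) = (l + 2)*(l + 4)*(l + 2)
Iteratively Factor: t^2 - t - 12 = (t + 3)*(t - 4)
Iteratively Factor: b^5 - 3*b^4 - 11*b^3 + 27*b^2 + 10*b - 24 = (b - 2)*(b^4 - b^3 - 13*b^2 + b + 12) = (b - 2)*(b + 3)*(b^3 - 4*b^2 - b + 4) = (b - 2)*(b - 1)*(b + 3)*(b^2 - 3*b - 4) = (b - 2)*(b - 1)*(b + 1)*(b + 3)*(b - 4)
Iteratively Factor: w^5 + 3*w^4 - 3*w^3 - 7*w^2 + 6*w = (w + 3)*(w^4 - 3*w^2 + 2*w) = (w - 1)*(w + 3)*(w^3 + w^2 - 2*w) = (w - 1)^2*(w + 3)*(w^2 + 2*w) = (w - 1)^2*(w + 2)*(w + 3)*(w)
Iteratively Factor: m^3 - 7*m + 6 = (m + 3)*(m^2 - 3*m + 2) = (m - 2)*(m + 3)*(m - 1)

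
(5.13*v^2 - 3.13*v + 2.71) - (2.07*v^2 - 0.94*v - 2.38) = 3.06*v^2 - 2.19*v + 5.09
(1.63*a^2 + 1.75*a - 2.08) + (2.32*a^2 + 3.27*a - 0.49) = 3.95*a^2 + 5.02*a - 2.57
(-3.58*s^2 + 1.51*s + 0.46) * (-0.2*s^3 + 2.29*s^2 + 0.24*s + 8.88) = 0.716*s^5 - 8.5002*s^4 + 2.5067*s^3 - 30.3746*s^2 + 13.5192*s + 4.0848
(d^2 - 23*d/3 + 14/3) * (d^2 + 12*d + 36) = d^4 + 13*d^3/3 - 154*d^2/3 - 220*d + 168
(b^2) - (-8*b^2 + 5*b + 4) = 9*b^2 - 5*b - 4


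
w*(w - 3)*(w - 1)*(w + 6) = w^4 + 2*w^3 - 21*w^2 + 18*w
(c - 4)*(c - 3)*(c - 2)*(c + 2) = c^4 - 7*c^3 + 8*c^2 + 28*c - 48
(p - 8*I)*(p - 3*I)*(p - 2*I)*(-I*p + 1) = -I*p^4 - 12*p^3 + 33*I*p^2 + 2*p + 48*I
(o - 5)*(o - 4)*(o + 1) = o^3 - 8*o^2 + 11*o + 20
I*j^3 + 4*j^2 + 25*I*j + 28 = (j - 7*I)*(j + 4*I)*(I*j + 1)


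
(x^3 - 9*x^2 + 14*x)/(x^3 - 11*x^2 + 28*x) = (x - 2)/(x - 4)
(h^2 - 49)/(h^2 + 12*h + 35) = (h - 7)/(h + 5)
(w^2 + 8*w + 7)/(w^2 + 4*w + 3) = (w + 7)/(w + 3)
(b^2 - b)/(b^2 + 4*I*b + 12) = b*(b - 1)/(b^2 + 4*I*b + 12)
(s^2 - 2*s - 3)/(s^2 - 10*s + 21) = (s + 1)/(s - 7)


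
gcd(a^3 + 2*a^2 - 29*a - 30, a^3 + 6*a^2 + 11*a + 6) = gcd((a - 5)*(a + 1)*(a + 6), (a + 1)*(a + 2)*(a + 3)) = a + 1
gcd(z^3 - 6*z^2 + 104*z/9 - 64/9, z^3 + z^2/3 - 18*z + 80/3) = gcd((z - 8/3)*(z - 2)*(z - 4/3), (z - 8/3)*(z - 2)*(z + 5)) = z^2 - 14*z/3 + 16/3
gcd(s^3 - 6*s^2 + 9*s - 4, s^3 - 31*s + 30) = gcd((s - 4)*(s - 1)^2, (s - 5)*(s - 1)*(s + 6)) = s - 1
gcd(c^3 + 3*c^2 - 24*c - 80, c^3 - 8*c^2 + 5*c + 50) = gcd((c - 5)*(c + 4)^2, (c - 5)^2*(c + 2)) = c - 5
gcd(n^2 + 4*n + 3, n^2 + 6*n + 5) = n + 1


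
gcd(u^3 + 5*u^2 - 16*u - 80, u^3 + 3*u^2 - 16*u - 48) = u^2 - 16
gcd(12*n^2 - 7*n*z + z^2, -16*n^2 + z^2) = -4*n + z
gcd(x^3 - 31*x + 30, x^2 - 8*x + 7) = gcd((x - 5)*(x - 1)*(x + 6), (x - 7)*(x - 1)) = x - 1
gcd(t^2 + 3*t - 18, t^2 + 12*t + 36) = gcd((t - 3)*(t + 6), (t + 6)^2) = t + 6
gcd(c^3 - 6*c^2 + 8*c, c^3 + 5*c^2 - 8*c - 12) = c - 2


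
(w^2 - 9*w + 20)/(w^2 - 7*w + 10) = (w - 4)/(w - 2)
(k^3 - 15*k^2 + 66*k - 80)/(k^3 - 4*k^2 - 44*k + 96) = (k - 5)/(k + 6)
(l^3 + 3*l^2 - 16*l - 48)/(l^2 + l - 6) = (l^2 - 16)/(l - 2)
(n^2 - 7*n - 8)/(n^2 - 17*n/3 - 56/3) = 3*(n + 1)/(3*n + 7)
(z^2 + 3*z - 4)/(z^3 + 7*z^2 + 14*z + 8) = (z - 1)/(z^2 + 3*z + 2)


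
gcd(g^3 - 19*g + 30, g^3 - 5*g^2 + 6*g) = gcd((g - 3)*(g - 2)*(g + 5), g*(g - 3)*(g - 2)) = g^2 - 5*g + 6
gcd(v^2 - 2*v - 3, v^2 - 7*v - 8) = v + 1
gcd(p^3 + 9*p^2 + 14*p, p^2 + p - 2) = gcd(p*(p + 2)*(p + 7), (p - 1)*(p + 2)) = p + 2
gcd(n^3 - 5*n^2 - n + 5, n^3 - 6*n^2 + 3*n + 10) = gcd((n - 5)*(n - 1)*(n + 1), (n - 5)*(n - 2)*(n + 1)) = n^2 - 4*n - 5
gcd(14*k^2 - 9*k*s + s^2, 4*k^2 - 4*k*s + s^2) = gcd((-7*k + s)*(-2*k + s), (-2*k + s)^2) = -2*k + s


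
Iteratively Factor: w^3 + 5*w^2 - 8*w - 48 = (w - 3)*(w^2 + 8*w + 16) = (w - 3)*(w + 4)*(w + 4)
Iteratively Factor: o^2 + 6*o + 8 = (o + 4)*(o + 2)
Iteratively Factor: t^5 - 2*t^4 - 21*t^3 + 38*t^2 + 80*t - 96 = (t + 2)*(t^4 - 4*t^3 - 13*t^2 + 64*t - 48) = (t - 4)*(t + 2)*(t^3 - 13*t + 12) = (t - 4)*(t + 2)*(t + 4)*(t^2 - 4*t + 3) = (t - 4)*(t - 1)*(t + 2)*(t + 4)*(t - 3)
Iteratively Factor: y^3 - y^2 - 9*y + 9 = (y - 3)*(y^2 + 2*y - 3) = (y - 3)*(y + 3)*(y - 1)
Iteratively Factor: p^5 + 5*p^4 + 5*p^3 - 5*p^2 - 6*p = (p + 2)*(p^4 + 3*p^3 - p^2 - 3*p) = (p + 2)*(p + 3)*(p^3 - p) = p*(p + 2)*(p + 3)*(p^2 - 1) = p*(p - 1)*(p + 2)*(p + 3)*(p + 1)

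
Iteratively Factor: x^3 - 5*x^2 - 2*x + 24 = (x + 2)*(x^2 - 7*x + 12) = (x - 4)*(x + 2)*(x - 3)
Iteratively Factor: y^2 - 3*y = (y - 3)*(y)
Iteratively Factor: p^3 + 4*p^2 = (p + 4)*(p^2) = p*(p + 4)*(p)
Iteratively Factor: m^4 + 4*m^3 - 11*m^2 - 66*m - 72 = (m + 2)*(m^3 + 2*m^2 - 15*m - 36) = (m + 2)*(m + 3)*(m^2 - m - 12) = (m + 2)*(m + 3)^2*(m - 4)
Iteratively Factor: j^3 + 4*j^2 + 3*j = (j + 1)*(j^2 + 3*j) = (j + 1)*(j + 3)*(j)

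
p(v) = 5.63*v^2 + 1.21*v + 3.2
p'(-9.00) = -100.13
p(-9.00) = 448.34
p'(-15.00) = -167.69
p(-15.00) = 1251.80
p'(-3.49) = -38.09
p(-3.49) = 67.55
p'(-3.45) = -37.64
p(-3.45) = 66.04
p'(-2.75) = -29.76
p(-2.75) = 42.45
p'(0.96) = 12.02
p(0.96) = 9.55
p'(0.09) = 2.22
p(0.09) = 3.35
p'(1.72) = 20.58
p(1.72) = 21.94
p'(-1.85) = -19.62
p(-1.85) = 20.23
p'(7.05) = 80.59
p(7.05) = 291.56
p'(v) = 11.26*v + 1.21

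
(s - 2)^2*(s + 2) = s^3 - 2*s^2 - 4*s + 8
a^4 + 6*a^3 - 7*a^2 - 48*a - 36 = (a - 3)*(a + 1)*(a + 2)*(a + 6)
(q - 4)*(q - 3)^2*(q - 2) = q^4 - 12*q^3 + 53*q^2 - 102*q + 72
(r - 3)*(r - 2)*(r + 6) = r^3 + r^2 - 24*r + 36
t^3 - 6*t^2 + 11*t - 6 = (t - 3)*(t - 2)*(t - 1)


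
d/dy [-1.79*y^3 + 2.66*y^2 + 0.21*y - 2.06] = -5.37*y^2 + 5.32*y + 0.21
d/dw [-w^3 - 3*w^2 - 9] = 3*w*(-w - 2)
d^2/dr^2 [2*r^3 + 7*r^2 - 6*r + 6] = 12*r + 14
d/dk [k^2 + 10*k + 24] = 2*k + 10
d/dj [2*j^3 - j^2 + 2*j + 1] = 6*j^2 - 2*j + 2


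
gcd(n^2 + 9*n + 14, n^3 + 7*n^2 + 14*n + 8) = n + 2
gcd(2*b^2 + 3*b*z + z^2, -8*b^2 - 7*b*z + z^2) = b + z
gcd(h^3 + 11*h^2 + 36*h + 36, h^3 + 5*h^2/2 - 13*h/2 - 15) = h^2 + 5*h + 6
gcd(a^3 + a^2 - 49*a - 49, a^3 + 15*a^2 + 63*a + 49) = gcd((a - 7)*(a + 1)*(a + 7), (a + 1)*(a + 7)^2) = a^2 + 8*a + 7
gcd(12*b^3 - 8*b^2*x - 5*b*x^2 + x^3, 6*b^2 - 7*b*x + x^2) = 6*b^2 - 7*b*x + x^2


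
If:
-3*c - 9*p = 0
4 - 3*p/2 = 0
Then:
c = -8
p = 8/3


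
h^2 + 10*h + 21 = (h + 3)*(h + 7)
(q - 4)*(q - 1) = q^2 - 5*q + 4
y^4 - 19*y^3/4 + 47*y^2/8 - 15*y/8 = y*(y - 3)*(y - 5/4)*(y - 1/2)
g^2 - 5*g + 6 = (g - 3)*(g - 2)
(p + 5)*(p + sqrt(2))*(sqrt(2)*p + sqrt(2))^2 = 2*p^4 + 2*sqrt(2)*p^3 + 14*p^3 + 14*sqrt(2)*p^2 + 22*p^2 + 10*p + 22*sqrt(2)*p + 10*sqrt(2)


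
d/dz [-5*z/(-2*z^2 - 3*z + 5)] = 5*(-2*z^2 - 5)/(4*z^4 + 12*z^3 - 11*z^2 - 30*z + 25)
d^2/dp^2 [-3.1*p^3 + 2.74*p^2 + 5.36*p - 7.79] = 5.48 - 18.6*p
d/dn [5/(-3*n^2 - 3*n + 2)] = 15*(2*n + 1)/(3*n^2 + 3*n - 2)^2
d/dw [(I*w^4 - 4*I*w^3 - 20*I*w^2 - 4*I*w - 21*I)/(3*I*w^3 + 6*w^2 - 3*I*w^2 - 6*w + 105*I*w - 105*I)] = (w^6 + w^5*(-2 - 4*I) + w^4*(129 + 14*I) + w^3*(-412 - 16*I) + w^2*(-221 - 48*I) + w*(1358 - 84*I) + 875 + 42*I)/(3*w^6 + w^5*(-6 - 12*I) + w^4*(201 + 24*I) + w^3*(-396 - 432*I) + w^2*(3873 + 840*I) + w*(-7350 - 420*I) + 3675)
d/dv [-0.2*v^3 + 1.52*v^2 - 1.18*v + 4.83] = -0.6*v^2 + 3.04*v - 1.18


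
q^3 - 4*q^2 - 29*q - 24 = (q - 8)*(q + 1)*(q + 3)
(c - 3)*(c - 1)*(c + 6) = c^3 + 2*c^2 - 21*c + 18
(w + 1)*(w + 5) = w^2 + 6*w + 5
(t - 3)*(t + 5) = t^2 + 2*t - 15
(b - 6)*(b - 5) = b^2 - 11*b + 30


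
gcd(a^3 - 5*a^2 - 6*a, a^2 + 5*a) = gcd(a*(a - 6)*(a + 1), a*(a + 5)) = a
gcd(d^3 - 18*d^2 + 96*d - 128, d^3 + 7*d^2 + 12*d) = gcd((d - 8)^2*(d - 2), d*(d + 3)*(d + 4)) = 1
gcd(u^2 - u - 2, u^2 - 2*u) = u - 2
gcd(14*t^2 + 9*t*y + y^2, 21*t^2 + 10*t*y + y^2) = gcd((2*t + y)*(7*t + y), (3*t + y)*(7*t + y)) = 7*t + y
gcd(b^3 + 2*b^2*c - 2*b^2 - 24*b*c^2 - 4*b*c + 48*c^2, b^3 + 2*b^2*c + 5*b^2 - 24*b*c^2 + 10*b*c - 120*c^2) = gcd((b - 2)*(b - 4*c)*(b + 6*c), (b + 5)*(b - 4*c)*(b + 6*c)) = b^2 + 2*b*c - 24*c^2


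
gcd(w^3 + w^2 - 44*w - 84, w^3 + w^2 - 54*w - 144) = w + 6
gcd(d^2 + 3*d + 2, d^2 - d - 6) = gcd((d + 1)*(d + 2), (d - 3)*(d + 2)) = d + 2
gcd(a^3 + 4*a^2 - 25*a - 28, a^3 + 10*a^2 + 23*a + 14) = a^2 + 8*a + 7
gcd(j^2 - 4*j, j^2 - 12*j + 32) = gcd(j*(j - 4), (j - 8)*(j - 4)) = j - 4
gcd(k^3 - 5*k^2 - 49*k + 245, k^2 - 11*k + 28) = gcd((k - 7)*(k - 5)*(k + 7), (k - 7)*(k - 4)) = k - 7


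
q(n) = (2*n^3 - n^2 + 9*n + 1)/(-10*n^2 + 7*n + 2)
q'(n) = (20*n - 7)*(2*n^3 - n^2 + 9*n + 1)/(-10*n^2 + 7*n + 2)^2 + (6*n^2 - 2*n + 9)/(-10*n^2 + 7*n + 2)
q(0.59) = 2.41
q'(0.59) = 8.10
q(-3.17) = 0.84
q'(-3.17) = -0.14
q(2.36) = -1.16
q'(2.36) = 0.24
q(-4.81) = 1.09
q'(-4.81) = -0.17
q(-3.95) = 0.95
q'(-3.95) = -0.16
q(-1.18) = 0.71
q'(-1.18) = 0.10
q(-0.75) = 0.81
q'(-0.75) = 0.44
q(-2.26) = 0.73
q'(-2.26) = -0.09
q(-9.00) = 1.86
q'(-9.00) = -0.19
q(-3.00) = 0.82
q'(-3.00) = -0.13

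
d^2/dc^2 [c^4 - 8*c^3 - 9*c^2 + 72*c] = 12*c^2 - 48*c - 18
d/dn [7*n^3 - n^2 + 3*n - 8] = 21*n^2 - 2*n + 3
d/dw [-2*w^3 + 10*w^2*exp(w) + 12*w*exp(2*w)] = 10*w^2*exp(w) - 6*w^2 + 24*w*exp(2*w) + 20*w*exp(w) + 12*exp(2*w)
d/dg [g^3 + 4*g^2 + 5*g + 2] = 3*g^2 + 8*g + 5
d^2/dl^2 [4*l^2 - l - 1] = 8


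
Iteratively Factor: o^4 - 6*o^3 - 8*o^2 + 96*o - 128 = (o - 2)*(o^3 - 4*o^2 - 16*o + 64) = (o - 4)*(o - 2)*(o^2 - 16) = (o - 4)*(o - 2)*(o + 4)*(o - 4)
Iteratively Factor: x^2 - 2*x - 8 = (x + 2)*(x - 4)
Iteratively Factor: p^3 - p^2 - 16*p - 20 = (p - 5)*(p^2 + 4*p + 4) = (p - 5)*(p + 2)*(p + 2)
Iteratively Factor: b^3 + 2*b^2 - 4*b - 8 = (b - 2)*(b^2 + 4*b + 4) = (b - 2)*(b + 2)*(b + 2)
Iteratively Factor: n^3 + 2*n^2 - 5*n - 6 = (n - 2)*(n^2 + 4*n + 3) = (n - 2)*(n + 3)*(n + 1)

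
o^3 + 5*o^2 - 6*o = o*(o - 1)*(o + 6)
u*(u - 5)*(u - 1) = u^3 - 6*u^2 + 5*u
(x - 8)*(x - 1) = x^2 - 9*x + 8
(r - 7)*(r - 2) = r^2 - 9*r + 14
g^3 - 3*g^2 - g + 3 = (g - 3)*(g - 1)*(g + 1)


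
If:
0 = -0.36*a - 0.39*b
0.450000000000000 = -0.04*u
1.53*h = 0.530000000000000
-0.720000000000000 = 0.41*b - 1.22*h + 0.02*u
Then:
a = 0.19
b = -0.18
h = 0.35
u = -11.25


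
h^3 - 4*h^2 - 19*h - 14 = (h - 7)*(h + 1)*(h + 2)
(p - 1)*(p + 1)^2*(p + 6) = p^4 + 7*p^3 + 5*p^2 - 7*p - 6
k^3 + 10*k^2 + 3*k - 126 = (k - 3)*(k + 6)*(k + 7)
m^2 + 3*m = m*(m + 3)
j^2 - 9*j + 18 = (j - 6)*(j - 3)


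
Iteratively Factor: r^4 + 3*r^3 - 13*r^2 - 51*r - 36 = (r + 3)*(r^3 - 13*r - 12) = (r + 3)^2*(r^2 - 3*r - 4) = (r - 4)*(r + 3)^2*(r + 1)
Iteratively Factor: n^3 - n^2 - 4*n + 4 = (n - 2)*(n^2 + n - 2) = (n - 2)*(n - 1)*(n + 2)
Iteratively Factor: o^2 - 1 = (o + 1)*(o - 1)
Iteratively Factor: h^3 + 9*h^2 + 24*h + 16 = (h + 1)*(h^2 + 8*h + 16) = (h + 1)*(h + 4)*(h + 4)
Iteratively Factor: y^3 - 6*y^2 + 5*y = (y - 1)*(y^2 - 5*y) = y*(y - 1)*(y - 5)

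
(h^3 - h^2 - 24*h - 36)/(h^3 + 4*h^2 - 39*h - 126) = (h + 2)/(h + 7)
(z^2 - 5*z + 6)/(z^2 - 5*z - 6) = (-z^2 + 5*z - 6)/(-z^2 + 5*z + 6)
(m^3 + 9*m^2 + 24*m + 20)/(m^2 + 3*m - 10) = (m^2 + 4*m + 4)/(m - 2)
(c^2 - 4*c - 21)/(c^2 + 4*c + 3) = (c - 7)/(c + 1)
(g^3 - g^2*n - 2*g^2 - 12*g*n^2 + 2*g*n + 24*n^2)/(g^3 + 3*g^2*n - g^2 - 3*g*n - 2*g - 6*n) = (g - 4*n)/(g + 1)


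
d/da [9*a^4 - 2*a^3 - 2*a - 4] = 36*a^3 - 6*a^2 - 2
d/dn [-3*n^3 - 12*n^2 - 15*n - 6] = -9*n^2 - 24*n - 15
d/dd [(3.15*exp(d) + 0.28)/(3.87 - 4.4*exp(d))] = 13.4225*exp(d)/(4.4*exp(d) - 3.87)^2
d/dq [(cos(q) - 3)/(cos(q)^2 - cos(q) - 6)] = sin(q)/(cos(q) + 2)^2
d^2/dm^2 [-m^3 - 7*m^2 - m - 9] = -6*m - 14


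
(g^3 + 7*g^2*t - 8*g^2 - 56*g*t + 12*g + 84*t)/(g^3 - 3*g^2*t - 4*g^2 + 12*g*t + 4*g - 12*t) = (-g^2 - 7*g*t + 6*g + 42*t)/(-g^2 + 3*g*t + 2*g - 6*t)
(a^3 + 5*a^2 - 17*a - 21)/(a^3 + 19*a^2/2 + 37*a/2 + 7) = 2*(a^2 - 2*a - 3)/(2*a^2 + 5*a + 2)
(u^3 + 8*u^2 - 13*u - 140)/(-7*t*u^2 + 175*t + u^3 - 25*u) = (-u^2 - 3*u + 28)/(7*t*u - 35*t - u^2 + 5*u)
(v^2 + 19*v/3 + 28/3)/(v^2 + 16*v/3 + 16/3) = (3*v + 7)/(3*v + 4)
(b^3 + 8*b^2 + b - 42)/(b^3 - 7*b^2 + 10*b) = (b^2 + 10*b + 21)/(b*(b - 5))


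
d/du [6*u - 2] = 6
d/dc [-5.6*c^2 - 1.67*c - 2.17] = -11.2*c - 1.67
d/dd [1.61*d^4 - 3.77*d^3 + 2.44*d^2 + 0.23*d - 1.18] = 6.44*d^3 - 11.31*d^2 + 4.88*d + 0.23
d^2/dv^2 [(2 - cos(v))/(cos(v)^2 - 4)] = (cos(v)^2 - 2*cos(v) - 2)/(cos(v) + 2)^3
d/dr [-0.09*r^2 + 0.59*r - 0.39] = 0.59 - 0.18*r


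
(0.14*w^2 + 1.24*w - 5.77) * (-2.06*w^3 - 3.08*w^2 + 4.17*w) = -0.2884*w^5 - 2.9856*w^4 + 8.6508*w^3 + 22.9424*w^2 - 24.0609*w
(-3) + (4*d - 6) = 4*d - 9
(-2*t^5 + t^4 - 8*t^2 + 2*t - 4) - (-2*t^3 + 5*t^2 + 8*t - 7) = -2*t^5 + t^4 + 2*t^3 - 13*t^2 - 6*t + 3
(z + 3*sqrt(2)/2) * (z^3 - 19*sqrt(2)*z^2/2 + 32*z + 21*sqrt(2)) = z^4 - 8*sqrt(2)*z^3 + 7*z^2/2 + 69*sqrt(2)*z + 63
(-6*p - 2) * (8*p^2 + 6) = -48*p^3 - 16*p^2 - 36*p - 12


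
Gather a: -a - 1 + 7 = 6 - a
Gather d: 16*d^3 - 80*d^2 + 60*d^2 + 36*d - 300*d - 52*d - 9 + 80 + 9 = 16*d^3 - 20*d^2 - 316*d + 80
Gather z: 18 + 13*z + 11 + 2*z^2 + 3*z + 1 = 2*z^2 + 16*z + 30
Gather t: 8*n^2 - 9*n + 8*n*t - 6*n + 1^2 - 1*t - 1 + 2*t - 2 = 8*n^2 - 15*n + t*(8*n + 1) - 2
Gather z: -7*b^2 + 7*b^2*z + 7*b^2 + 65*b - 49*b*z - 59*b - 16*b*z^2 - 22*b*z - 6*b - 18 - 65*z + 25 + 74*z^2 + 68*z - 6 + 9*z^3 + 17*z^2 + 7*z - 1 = 9*z^3 + z^2*(91 - 16*b) + z*(7*b^2 - 71*b + 10)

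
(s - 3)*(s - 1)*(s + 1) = s^3 - 3*s^2 - s + 3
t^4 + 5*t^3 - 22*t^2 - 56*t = t*(t - 4)*(t + 2)*(t + 7)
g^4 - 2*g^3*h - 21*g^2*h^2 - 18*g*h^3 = g*(g - 6*h)*(g + h)*(g + 3*h)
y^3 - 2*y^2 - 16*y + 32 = (y - 4)*(y - 2)*(y + 4)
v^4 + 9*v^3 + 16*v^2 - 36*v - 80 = (v - 2)*(v + 2)*(v + 4)*(v + 5)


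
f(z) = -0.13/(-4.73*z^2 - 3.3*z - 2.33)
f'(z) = -0.13*(9.46*z + 3.3)/(-4.73*z^2 - 3.3*z - 2.33)^2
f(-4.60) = 0.00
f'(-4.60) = 0.00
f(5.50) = 0.00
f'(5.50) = -0.00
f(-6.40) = 0.00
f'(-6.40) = 0.00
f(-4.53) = 0.00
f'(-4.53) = 0.00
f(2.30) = 0.00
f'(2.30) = -0.00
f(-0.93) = 0.04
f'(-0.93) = 0.06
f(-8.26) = 0.00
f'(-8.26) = 0.00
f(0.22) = 0.04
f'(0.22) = -0.06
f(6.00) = 0.00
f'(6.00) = -0.00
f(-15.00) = 0.00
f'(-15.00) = 0.00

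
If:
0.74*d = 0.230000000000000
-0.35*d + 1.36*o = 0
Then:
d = 0.31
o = 0.08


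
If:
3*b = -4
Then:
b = -4/3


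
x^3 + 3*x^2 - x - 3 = (x - 1)*(x + 1)*(x + 3)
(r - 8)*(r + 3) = r^2 - 5*r - 24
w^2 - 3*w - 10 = (w - 5)*(w + 2)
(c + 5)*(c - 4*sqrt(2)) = c^2 - 4*sqrt(2)*c + 5*c - 20*sqrt(2)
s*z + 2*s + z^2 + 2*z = (s + z)*(z + 2)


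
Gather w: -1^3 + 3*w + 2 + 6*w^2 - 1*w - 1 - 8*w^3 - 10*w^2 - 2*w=-8*w^3 - 4*w^2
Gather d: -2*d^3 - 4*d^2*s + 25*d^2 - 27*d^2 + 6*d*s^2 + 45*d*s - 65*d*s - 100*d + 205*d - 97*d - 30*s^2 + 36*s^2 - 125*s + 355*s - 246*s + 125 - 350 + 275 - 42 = -2*d^3 + d^2*(-4*s - 2) + d*(6*s^2 - 20*s + 8) + 6*s^2 - 16*s + 8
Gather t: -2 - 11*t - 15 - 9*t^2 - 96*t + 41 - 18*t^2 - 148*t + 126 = -27*t^2 - 255*t + 150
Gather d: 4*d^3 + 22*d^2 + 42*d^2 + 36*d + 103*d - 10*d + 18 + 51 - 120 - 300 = 4*d^3 + 64*d^2 + 129*d - 351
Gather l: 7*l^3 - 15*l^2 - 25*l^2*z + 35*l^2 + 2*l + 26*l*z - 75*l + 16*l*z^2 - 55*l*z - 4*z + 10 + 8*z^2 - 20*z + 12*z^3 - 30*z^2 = 7*l^3 + l^2*(20 - 25*z) + l*(16*z^2 - 29*z - 73) + 12*z^3 - 22*z^2 - 24*z + 10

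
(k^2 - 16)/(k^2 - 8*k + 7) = (k^2 - 16)/(k^2 - 8*k + 7)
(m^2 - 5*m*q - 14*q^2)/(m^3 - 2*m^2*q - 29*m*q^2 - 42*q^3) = 1/(m + 3*q)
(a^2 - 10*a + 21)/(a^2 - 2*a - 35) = (a - 3)/(a + 5)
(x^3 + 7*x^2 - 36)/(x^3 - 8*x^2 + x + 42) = (x^3 + 7*x^2 - 36)/(x^3 - 8*x^2 + x + 42)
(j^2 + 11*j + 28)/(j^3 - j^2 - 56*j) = (j + 4)/(j*(j - 8))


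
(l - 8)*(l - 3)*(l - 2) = l^3 - 13*l^2 + 46*l - 48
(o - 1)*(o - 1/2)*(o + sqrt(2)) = o^3 - 3*o^2/2 + sqrt(2)*o^2 - 3*sqrt(2)*o/2 + o/2 + sqrt(2)/2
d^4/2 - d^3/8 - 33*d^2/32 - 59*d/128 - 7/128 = (d/2 + 1/2)*(d - 7/4)*(d + 1/4)^2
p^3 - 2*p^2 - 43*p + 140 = (p - 5)*(p - 4)*(p + 7)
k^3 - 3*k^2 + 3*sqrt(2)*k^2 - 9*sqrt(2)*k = k*(k - 3)*(k + 3*sqrt(2))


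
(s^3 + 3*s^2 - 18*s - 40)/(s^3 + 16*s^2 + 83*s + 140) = (s^2 - 2*s - 8)/(s^2 + 11*s + 28)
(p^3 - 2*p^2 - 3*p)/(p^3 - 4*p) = (p^2 - 2*p - 3)/(p^2 - 4)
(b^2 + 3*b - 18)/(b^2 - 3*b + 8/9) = 9*(b^2 + 3*b - 18)/(9*b^2 - 27*b + 8)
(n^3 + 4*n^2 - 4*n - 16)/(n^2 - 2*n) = n + 6 + 8/n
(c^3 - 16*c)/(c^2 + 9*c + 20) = c*(c - 4)/(c + 5)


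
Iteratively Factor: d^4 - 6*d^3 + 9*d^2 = (d)*(d^3 - 6*d^2 + 9*d) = d*(d - 3)*(d^2 - 3*d) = d^2*(d - 3)*(d - 3)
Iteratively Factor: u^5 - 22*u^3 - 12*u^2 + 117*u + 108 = (u + 3)*(u^4 - 3*u^3 - 13*u^2 + 27*u + 36) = (u - 4)*(u + 3)*(u^3 + u^2 - 9*u - 9) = (u - 4)*(u + 1)*(u + 3)*(u^2 - 9) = (u - 4)*(u - 3)*(u + 1)*(u + 3)*(u + 3)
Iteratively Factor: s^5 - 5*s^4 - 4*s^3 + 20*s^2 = (s - 2)*(s^4 - 3*s^3 - 10*s^2) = s*(s - 2)*(s^3 - 3*s^2 - 10*s) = s*(s - 2)*(s + 2)*(s^2 - 5*s) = s^2*(s - 2)*(s + 2)*(s - 5)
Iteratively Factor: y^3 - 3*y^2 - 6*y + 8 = (y + 2)*(y^2 - 5*y + 4) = (y - 4)*(y + 2)*(y - 1)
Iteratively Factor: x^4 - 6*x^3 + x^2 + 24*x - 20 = (x - 5)*(x^3 - x^2 - 4*x + 4) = (x - 5)*(x - 1)*(x^2 - 4) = (x - 5)*(x - 2)*(x - 1)*(x + 2)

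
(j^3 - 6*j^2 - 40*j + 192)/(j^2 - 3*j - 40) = (j^2 + 2*j - 24)/(j + 5)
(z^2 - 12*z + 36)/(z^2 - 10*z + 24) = (z - 6)/(z - 4)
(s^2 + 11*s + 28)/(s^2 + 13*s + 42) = (s + 4)/(s + 6)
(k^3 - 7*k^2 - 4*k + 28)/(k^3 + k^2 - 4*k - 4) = (k - 7)/(k + 1)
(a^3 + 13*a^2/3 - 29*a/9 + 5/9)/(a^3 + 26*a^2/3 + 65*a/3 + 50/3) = (9*a^2 - 6*a + 1)/(3*(3*a^2 + 11*a + 10))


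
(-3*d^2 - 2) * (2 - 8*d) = 24*d^3 - 6*d^2 + 16*d - 4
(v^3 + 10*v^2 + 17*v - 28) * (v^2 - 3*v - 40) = v^5 + 7*v^4 - 53*v^3 - 479*v^2 - 596*v + 1120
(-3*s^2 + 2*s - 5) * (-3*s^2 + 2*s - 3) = 9*s^4 - 12*s^3 + 28*s^2 - 16*s + 15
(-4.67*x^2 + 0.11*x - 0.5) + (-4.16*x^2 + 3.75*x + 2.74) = -8.83*x^2 + 3.86*x + 2.24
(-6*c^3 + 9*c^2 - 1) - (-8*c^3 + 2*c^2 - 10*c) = 2*c^3 + 7*c^2 + 10*c - 1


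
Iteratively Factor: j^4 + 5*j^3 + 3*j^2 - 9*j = (j - 1)*(j^3 + 6*j^2 + 9*j) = (j - 1)*(j + 3)*(j^2 + 3*j) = j*(j - 1)*(j + 3)*(j + 3)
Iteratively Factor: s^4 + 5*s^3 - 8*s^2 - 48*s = (s)*(s^3 + 5*s^2 - 8*s - 48) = s*(s - 3)*(s^2 + 8*s + 16) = s*(s - 3)*(s + 4)*(s + 4)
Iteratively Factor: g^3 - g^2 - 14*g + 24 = (g + 4)*(g^2 - 5*g + 6) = (g - 2)*(g + 4)*(g - 3)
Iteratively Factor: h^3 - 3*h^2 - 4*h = (h + 1)*(h^2 - 4*h) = h*(h + 1)*(h - 4)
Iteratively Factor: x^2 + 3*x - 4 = (x + 4)*(x - 1)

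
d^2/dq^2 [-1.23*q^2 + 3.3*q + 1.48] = -2.46000000000000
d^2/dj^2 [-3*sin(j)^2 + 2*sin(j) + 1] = -2*sin(j) - 6*cos(2*j)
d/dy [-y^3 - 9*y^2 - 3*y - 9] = -3*y^2 - 18*y - 3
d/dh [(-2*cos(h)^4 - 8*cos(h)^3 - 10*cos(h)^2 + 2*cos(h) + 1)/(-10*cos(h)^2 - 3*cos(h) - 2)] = (-40*cos(h)^5 - 98*cos(h)^4 - 64*cos(h)^3 - 98*cos(h)^2 - 60*cos(h) + 1)*sin(h)/(-10*sin(h)^2 + 3*cos(h) + 12)^2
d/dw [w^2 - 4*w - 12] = 2*w - 4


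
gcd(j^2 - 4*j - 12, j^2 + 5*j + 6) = j + 2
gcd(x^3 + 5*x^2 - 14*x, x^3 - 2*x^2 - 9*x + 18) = x - 2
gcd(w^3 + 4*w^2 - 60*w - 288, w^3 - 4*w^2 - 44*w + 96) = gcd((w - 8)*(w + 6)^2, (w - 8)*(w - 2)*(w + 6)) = w^2 - 2*w - 48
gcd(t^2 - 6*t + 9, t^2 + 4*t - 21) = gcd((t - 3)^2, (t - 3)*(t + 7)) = t - 3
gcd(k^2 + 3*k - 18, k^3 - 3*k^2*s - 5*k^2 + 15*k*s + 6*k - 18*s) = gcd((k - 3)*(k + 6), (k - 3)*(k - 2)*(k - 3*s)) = k - 3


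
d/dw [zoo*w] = zoo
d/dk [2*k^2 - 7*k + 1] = 4*k - 7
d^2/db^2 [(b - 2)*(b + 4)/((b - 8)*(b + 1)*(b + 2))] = 2*(b^6 + 6*b^5 - 12*b^4 + 416*b^3 - 120*b^2 - 3504*b - 3680)/(b^9 - 15*b^8 + 9*b^7 + 487*b^6 + 282*b^5 - 6348*b^4 - 20440*b^3 - 27072*b^2 - 16896*b - 4096)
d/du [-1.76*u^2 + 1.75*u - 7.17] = 1.75 - 3.52*u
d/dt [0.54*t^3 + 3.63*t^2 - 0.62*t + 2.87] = 1.62*t^2 + 7.26*t - 0.62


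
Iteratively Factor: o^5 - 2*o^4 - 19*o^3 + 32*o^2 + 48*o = (o - 4)*(o^4 + 2*o^3 - 11*o^2 - 12*o) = (o - 4)*(o + 4)*(o^3 - 2*o^2 - 3*o) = o*(o - 4)*(o + 4)*(o^2 - 2*o - 3) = o*(o - 4)*(o + 1)*(o + 4)*(o - 3)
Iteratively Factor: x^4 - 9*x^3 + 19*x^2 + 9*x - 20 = (x - 4)*(x^3 - 5*x^2 - x + 5) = (x - 5)*(x - 4)*(x^2 - 1) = (x - 5)*(x - 4)*(x - 1)*(x + 1)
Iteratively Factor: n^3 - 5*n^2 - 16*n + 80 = (n - 4)*(n^2 - n - 20) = (n - 4)*(n + 4)*(n - 5)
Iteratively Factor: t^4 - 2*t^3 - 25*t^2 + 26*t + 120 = (t - 5)*(t^3 + 3*t^2 - 10*t - 24) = (t - 5)*(t + 2)*(t^2 + t - 12) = (t - 5)*(t + 2)*(t + 4)*(t - 3)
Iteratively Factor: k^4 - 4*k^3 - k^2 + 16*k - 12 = (k + 2)*(k^3 - 6*k^2 + 11*k - 6) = (k - 3)*(k + 2)*(k^2 - 3*k + 2) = (k - 3)*(k - 1)*(k + 2)*(k - 2)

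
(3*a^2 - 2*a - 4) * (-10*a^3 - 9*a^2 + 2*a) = -30*a^5 - 7*a^4 + 64*a^3 + 32*a^2 - 8*a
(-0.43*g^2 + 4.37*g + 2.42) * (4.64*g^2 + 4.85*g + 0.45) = -1.9952*g^4 + 18.1913*g^3 + 32.2298*g^2 + 13.7035*g + 1.089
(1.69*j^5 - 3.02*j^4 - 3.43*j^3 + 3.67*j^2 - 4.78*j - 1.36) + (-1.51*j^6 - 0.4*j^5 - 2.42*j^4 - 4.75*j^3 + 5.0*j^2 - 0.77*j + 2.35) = -1.51*j^6 + 1.29*j^5 - 5.44*j^4 - 8.18*j^3 + 8.67*j^2 - 5.55*j + 0.99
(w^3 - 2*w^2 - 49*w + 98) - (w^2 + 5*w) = w^3 - 3*w^2 - 54*w + 98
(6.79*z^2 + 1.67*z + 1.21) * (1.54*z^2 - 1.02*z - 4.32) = 10.4566*z^4 - 4.354*z^3 - 29.1728*z^2 - 8.4486*z - 5.2272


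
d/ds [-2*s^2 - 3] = -4*s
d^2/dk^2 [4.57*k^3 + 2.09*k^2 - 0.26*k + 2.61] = 27.42*k + 4.18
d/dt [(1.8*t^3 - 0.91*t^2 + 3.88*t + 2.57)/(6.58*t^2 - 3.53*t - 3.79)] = (11.844*t^4 - 12.708*t^3 - 42.7841*t^2 - 26.9234*t - 5.6331)/(43.2964*t^4 - 46.4548*t^3 - 37.4155*t^2 + 26.7574*t + 14.3641)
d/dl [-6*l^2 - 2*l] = -12*l - 2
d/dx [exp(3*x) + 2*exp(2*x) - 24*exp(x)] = (3*exp(2*x) + 4*exp(x) - 24)*exp(x)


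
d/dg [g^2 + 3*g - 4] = 2*g + 3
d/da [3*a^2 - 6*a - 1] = 6*a - 6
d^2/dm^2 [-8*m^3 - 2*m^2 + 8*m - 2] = -48*m - 4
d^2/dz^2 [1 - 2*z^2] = -4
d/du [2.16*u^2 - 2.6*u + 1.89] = 4.32*u - 2.6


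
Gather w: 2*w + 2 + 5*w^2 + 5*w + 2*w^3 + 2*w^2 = 2*w^3 + 7*w^2 + 7*w + 2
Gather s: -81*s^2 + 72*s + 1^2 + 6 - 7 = -81*s^2 + 72*s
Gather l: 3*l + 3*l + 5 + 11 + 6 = 6*l + 22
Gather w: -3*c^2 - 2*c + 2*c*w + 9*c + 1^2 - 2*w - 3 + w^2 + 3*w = -3*c^2 + 7*c + w^2 + w*(2*c + 1) - 2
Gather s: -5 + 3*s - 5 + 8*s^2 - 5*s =8*s^2 - 2*s - 10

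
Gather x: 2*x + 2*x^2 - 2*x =2*x^2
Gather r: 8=8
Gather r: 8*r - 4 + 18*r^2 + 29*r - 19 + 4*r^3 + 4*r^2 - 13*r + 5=4*r^3 + 22*r^2 + 24*r - 18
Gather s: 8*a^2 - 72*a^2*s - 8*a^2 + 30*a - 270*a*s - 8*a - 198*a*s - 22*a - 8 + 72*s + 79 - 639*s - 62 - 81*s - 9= s*(-72*a^2 - 468*a - 648)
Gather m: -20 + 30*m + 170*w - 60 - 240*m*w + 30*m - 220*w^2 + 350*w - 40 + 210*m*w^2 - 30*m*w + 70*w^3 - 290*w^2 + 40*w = m*(210*w^2 - 270*w + 60) + 70*w^3 - 510*w^2 + 560*w - 120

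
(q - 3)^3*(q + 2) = q^4 - 7*q^3 + 9*q^2 + 27*q - 54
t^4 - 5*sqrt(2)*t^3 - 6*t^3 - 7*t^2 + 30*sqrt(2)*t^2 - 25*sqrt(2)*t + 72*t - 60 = (t - 5)*(t - 1)*(t - 6*sqrt(2))*(t + sqrt(2))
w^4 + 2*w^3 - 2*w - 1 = (w - 1)*(w + 1)^3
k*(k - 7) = k^2 - 7*k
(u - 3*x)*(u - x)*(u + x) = u^3 - 3*u^2*x - u*x^2 + 3*x^3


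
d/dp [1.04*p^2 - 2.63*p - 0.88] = 2.08*p - 2.63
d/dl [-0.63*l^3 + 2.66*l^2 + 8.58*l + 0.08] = -1.89*l^2 + 5.32*l + 8.58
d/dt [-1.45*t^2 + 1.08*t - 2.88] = 1.08 - 2.9*t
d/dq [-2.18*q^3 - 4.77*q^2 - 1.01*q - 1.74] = -6.54*q^2 - 9.54*q - 1.01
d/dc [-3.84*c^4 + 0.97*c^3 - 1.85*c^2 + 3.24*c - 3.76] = -15.36*c^3 + 2.91*c^2 - 3.7*c + 3.24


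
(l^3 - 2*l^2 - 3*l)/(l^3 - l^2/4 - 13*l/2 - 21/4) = 4*l/(4*l + 7)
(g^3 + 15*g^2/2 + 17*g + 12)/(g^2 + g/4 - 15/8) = 4*(g^2 + 6*g + 8)/(4*g - 5)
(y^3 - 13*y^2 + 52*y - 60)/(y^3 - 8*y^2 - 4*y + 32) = (y^2 - 11*y + 30)/(y^2 - 6*y - 16)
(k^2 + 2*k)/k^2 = (k + 2)/k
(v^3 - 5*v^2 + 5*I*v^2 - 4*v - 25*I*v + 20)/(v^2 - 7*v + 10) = (v^2 + 5*I*v - 4)/(v - 2)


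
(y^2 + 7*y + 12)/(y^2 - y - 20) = (y + 3)/(y - 5)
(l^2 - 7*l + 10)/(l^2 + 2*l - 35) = (l - 2)/(l + 7)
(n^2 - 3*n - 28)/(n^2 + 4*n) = (n - 7)/n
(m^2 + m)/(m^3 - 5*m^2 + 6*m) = (m + 1)/(m^2 - 5*m + 6)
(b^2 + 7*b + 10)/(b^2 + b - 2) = (b + 5)/(b - 1)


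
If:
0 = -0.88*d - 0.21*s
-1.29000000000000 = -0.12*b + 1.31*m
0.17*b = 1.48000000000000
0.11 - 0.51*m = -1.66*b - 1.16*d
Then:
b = 8.71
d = -12.64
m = -0.19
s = 52.95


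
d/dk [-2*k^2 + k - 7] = 1 - 4*k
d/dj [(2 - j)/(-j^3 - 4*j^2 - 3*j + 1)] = (j^3 + 4*j^2 + 3*j - (j - 2)*(3*j^2 + 8*j + 3) - 1)/(j^3 + 4*j^2 + 3*j - 1)^2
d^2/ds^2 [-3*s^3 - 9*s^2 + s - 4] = -18*s - 18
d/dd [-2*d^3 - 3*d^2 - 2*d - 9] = -6*d^2 - 6*d - 2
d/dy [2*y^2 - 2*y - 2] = 4*y - 2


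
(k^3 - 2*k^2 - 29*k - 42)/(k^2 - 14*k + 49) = (k^2 + 5*k + 6)/(k - 7)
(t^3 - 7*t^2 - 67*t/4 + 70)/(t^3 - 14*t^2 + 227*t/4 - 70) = (2*t + 7)/(2*t - 7)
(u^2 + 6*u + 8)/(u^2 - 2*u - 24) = (u + 2)/(u - 6)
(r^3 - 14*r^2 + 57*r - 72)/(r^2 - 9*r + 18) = (r^2 - 11*r + 24)/(r - 6)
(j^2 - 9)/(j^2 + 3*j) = (j - 3)/j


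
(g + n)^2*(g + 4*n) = g^3 + 6*g^2*n + 9*g*n^2 + 4*n^3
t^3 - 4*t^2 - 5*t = t*(t - 5)*(t + 1)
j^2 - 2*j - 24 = (j - 6)*(j + 4)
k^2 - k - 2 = (k - 2)*(k + 1)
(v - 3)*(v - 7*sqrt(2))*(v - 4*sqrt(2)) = v^3 - 11*sqrt(2)*v^2 - 3*v^2 + 33*sqrt(2)*v + 56*v - 168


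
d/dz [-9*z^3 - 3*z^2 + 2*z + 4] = -27*z^2 - 6*z + 2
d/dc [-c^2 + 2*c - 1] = 2 - 2*c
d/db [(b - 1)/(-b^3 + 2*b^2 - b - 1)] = (-b^3 + 2*b^2 - b + (b - 1)*(3*b^2 - 4*b + 1) - 1)/(b^3 - 2*b^2 + b + 1)^2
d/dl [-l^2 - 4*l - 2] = -2*l - 4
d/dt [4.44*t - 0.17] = 4.44000000000000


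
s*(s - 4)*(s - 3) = s^3 - 7*s^2 + 12*s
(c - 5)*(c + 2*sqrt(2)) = c^2 - 5*c + 2*sqrt(2)*c - 10*sqrt(2)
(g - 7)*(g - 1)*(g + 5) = g^3 - 3*g^2 - 33*g + 35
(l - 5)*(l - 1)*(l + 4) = l^3 - 2*l^2 - 19*l + 20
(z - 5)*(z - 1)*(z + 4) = z^3 - 2*z^2 - 19*z + 20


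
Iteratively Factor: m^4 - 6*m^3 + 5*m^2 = (m)*(m^3 - 6*m^2 + 5*m) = m*(m - 1)*(m^2 - 5*m) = m*(m - 5)*(m - 1)*(m)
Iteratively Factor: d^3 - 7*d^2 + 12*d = (d - 3)*(d^2 - 4*d) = (d - 4)*(d - 3)*(d)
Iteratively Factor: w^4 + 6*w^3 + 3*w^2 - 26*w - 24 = (w + 4)*(w^3 + 2*w^2 - 5*w - 6) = (w + 1)*(w + 4)*(w^2 + w - 6) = (w - 2)*(w + 1)*(w + 4)*(w + 3)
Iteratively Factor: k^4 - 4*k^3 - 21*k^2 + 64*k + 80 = (k + 4)*(k^3 - 8*k^2 + 11*k + 20) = (k + 1)*(k + 4)*(k^2 - 9*k + 20) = (k - 4)*(k + 1)*(k + 4)*(k - 5)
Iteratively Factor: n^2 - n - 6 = (n - 3)*(n + 2)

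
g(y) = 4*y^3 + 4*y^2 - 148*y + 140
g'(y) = 12*y^2 + 8*y - 148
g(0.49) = 68.91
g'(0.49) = -141.20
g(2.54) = -144.57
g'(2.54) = -50.26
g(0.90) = 12.96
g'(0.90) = -131.08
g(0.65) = 46.59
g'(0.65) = -137.73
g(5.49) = 109.92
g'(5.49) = 257.60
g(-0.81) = 260.38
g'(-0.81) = -146.61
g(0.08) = 128.19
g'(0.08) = -147.28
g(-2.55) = 477.08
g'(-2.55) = -90.37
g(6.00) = 260.00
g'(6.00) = 332.00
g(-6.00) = 308.00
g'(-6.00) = 236.00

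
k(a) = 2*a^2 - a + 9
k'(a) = 4*a - 1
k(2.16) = 16.17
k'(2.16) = 7.64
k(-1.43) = 14.52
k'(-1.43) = -6.72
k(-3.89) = 43.15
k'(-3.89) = -16.56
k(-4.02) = 45.34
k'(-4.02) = -17.08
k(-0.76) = 10.92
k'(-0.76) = -4.04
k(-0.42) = 9.77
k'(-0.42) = -2.68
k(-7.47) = 128.07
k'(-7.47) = -30.88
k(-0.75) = 10.88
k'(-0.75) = -4.00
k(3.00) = 24.00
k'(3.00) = 11.00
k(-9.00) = 180.00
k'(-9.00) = -37.00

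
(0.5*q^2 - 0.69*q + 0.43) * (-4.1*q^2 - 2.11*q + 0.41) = -2.05*q^4 + 1.774*q^3 - 0.1021*q^2 - 1.1902*q + 0.1763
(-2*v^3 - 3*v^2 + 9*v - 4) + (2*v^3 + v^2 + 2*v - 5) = -2*v^2 + 11*v - 9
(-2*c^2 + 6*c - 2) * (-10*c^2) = 20*c^4 - 60*c^3 + 20*c^2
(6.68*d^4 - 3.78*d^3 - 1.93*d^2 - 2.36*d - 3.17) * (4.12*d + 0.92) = 27.5216*d^5 - 9.428*d^4 - 11.4292*d^3 - 11.4988*d^2 - 15.2316*d - 2.9164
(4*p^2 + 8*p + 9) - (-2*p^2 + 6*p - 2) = 6*p^2 + 2*p + 11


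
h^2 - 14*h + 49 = (h - 7)^2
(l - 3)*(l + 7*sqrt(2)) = l^2 - 3*l + 7*sqrt(2)*l - 21*sqrt(2)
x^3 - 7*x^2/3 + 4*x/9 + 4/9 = (x - 2)*(x - 2/3)*(x + 1/3)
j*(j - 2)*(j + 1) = j^3 - j^2 - 2*j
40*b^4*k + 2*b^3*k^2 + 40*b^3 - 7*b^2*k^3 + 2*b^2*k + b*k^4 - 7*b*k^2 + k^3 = (-5*b + k)*(-4*b + k)*(2*b + k)*(b*k + 1)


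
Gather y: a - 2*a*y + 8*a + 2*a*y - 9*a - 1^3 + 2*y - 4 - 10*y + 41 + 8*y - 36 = 0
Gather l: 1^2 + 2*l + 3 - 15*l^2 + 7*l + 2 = -15*l^2 + 9*l + 6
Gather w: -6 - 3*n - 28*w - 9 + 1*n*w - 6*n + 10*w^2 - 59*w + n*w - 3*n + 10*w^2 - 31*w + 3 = -12*n + 20*w^2 + w*(2*n - 118) - 12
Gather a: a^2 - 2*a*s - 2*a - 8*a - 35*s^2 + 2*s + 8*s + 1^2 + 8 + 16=a^2 + a*(-2*s - 10) - 35*s^2 + 10*s + 25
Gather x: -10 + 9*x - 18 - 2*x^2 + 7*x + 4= -2*x^2 + 16*x - 24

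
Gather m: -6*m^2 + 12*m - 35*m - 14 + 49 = -6*m^2 - 23*m + 35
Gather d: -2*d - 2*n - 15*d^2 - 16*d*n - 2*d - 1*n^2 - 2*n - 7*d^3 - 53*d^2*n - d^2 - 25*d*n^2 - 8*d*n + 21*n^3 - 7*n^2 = -7*d^3 + d^2*(-53*n - 16) + d*(-25*n^2 - 24*n - 4) + 21*n^3 - 8*n^2 - 4*n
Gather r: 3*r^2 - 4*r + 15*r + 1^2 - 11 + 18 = 3*r^2 + 11*r + 8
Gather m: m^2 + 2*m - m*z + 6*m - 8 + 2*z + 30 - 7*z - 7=m^2 + m*(8 - z) - 5*z + 15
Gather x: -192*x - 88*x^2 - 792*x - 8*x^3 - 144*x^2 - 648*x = -8*x^3 - 232*x^2 - 1632*x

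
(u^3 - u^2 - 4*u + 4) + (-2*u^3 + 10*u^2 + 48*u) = -u^3 + 9*u^2 + 44*u + 4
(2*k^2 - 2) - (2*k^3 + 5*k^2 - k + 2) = -2*k^3 - 3*k^2 + k - 4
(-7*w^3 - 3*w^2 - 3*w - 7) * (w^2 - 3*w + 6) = -7*w^5 + 18*w^4 - 36*w^3 - 16*w^2 + 3*w - 42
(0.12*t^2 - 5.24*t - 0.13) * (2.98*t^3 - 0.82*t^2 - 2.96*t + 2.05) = 0.3576*t^5 - 15.7136*t^4 + 3.5542*t^3 + 15.863*t^2 - 10.3572*t - 0.2665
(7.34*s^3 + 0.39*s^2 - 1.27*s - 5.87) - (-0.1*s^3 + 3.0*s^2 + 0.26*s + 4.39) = 7.44*s^3 - 2.61*s^2 - 1.53*s - 10.26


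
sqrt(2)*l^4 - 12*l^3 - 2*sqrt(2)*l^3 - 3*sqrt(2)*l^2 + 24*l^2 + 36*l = l*(l - 3)*(l - 6*sqrt(2))*(sqrt(2)*l + sqrt(2))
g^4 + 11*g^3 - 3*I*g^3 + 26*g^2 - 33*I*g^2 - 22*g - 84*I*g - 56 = (g + 4)*(g + 7)*(g - 2*I)*(g - I)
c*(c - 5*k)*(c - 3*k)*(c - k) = c^4 - 9*c^3*k + 23*c^2*k^2 - 15*c*k^3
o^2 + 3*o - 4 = (o - 1)*(o + 4)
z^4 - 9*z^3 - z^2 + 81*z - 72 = (z - 8)*(z - 3)*(z - 1)*(z + 3)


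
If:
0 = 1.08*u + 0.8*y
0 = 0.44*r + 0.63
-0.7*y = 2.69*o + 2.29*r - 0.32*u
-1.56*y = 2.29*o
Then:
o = 2.49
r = -1.43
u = 2.71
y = -3.66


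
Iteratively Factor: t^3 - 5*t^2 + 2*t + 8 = (t + 1)*(t^2 - 6*t + 8) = (t - 4)*(t + 1)*(t - 2)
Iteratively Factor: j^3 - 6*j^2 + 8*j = (j - 4)*(j^2 - 2*j) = (j - 4)*(j - 2)*(j)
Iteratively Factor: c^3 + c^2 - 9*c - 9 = (c + 3)*(c^2 - 2*c - 3) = (c - 3)*(c + 3)*(c + 1)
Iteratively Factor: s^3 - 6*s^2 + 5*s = (s)*(s^2 - 6*s + 5) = s*(s - 5)*(s - 1)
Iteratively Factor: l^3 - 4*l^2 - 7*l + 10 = (l + 2)*(l^2 - 6*l + 5) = (l - 1)*(l + 2)*(l - 5)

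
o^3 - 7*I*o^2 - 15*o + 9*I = (o - 3*I)^2*(o - I)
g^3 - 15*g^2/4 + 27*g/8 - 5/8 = (g - 5/2)*(g - 1)*(g - 1/4)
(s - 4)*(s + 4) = s^2 - 16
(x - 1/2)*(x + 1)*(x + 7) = x^3 + 15*x^2/2 + 3*x - 7/2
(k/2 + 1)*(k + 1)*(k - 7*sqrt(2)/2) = k^3/2 - 7*sqrt(2)*k^2/4 + 3*k^2/2 - 21*sqrt(2)*k/4 + k - 7*sqrt(2)/2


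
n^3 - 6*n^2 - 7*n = n*(n - 7)*(n + 1)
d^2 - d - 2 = (d - 2)*(d + 1)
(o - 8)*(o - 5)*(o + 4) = o^3 - 9*o^2 - 12*o + 160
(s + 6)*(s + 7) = s^2 + 13*s + 42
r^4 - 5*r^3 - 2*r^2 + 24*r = r*(r - 4)*(r - 3)*(r + 2)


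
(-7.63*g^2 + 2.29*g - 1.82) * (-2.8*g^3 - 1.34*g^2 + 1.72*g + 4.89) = 21.364*g^5 + 3.8122*g^4 - 11.0962*g^3 - 30.9331*g^2 + 8.0677*g - 8.8998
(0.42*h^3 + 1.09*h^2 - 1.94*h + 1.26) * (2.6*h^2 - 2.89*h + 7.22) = 1.092*h^5 + 1.6202*h^4 - 5.1617*h^3 + 16.7524*h^2 - 17.6482*h + 9.0972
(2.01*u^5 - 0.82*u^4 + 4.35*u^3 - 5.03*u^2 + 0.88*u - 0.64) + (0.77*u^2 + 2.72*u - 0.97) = 2.01*u^5 - 0.82*u^4 + 4.35*u^3 - 4.26*u^2 + 3.6*u - 1.61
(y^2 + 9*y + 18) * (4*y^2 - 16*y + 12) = 4*y^4 + 20*y^3 - 60*y^2 - 180*y + 216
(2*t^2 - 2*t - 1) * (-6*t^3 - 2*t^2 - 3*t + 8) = -12*t^5 + 8*t^4 + 4*t^3 + 24*t^2 - 13*t - 8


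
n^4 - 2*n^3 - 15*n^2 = n^2*(n - 5)*(n + 3)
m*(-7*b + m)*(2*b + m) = -14*b^2*m - 5*b*m^2 + m^3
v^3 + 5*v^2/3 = v^2*(v + 5/3)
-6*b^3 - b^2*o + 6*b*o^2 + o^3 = (-b + o)*(b + o)*(6*b + o)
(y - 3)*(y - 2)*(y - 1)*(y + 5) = y^4 - y^3 - 19*y^2 + 49*y - 30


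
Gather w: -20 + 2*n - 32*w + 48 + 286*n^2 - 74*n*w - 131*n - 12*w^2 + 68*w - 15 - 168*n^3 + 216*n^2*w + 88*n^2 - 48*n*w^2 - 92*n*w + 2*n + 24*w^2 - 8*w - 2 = -168*n^3 + 374*n^2 - 127*n + w^2*(12 - 48*n) + w*(216*n^2 - 166*n + 28) + 11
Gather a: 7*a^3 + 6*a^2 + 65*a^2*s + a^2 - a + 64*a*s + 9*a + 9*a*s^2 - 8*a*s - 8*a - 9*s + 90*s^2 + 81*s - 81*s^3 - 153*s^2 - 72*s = 7*a^3 + a^2*(65*s + 7) + a*(9*s^2 + 56*s) - 81*s^3 - 63*s^2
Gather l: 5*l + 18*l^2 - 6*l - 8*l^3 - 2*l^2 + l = -8*l^3 + 16*l^2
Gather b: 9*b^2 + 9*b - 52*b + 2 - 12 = 9*b^2 - 43*b - 10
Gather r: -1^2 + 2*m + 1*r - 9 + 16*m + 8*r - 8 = 18*m + 9*r - 18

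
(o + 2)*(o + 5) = o^2 + 7*o + 10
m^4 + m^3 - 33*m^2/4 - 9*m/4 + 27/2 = (m - 2)*(m - 3/2)*(m + 3/2)*(m + 3)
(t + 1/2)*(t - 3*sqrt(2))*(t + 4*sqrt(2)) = t^3 + t^2/2 + sqrt(2)*t^2 - 24*t + sqrt(2)*t/2 - 12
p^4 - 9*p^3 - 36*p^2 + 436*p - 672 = (p - 8)*(p - 6)*(p - 2)*(p + 7)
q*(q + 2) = q^2 + 2*q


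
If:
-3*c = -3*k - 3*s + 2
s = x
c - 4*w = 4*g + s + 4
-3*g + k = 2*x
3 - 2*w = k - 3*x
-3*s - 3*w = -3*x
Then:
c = 239/15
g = 32/15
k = 66/5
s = 17/5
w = 0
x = 17/5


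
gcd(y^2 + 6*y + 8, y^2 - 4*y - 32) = y + 4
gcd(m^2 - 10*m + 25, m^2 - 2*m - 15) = m - 5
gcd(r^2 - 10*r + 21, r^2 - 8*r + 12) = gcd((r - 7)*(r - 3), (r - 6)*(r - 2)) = 1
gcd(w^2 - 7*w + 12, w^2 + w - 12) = w - 3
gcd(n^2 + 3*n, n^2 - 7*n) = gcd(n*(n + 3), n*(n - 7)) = n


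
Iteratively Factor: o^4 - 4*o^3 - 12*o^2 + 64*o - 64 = (o - 2)*(o^3 - 2*o^2 - 16*o + 32) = (o - 2)*(o + 4)*(o^2 - 6*o + 8) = (o - 2)^2*(o + 4)*(o - 4)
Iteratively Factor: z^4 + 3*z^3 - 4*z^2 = (z)*(z^3 + 3*z^2 - 4*z) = z*(z + 4)*(z^2 - z) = z^2*(z + 4)*(z - 1)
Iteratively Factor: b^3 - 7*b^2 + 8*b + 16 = (b - 4)*(b^2 - 3*b - 4) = (b - 4)^2*(b + 1)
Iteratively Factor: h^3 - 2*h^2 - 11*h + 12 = (h - 4)*(h^2 + 2*h - 3) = (h - 4)*(h - 1)*(h + 3)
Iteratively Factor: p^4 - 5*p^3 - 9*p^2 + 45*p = (p - 5)*(p^3 - 9*p) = (p - 5)*(p - 3)*(p^2 + 3*p) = (p - 5)*(p - 3)*(p + 3)*(p)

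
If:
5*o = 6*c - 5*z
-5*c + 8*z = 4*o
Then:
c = 60*z/49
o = 23*z/49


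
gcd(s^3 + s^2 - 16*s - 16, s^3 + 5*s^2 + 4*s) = s^2 + 5*s + 4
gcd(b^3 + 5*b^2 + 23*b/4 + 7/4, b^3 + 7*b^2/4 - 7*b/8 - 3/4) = b + 1/2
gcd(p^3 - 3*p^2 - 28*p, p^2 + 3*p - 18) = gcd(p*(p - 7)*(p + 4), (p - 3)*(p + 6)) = 1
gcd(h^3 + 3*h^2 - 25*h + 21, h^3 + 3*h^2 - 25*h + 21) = h^3 + 3*h^2 - 25*h + 21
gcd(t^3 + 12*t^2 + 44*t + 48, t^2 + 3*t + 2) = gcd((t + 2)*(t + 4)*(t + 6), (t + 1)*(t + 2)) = t + 2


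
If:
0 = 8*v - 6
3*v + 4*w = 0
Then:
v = 3/4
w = -9/16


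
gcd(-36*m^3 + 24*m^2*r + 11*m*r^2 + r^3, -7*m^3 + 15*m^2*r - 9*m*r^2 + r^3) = -m + r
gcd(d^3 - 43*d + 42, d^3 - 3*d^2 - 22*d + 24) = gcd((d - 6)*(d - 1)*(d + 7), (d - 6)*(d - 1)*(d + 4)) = d^2 - 7*d + 6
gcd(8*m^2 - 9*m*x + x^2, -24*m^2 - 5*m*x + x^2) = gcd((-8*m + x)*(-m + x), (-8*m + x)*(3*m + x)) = -8*m + x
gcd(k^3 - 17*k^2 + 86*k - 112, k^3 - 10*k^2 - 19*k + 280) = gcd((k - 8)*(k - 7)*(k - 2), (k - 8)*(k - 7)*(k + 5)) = k^2 - 15*k + 56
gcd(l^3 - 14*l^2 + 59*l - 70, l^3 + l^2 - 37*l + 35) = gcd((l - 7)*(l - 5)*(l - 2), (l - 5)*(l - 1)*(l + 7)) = l - 5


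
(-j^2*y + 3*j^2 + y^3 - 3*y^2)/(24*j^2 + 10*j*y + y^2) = (-j^2*y + 3*j^2 + y^3 - 3*y^2)/(24*j^2 + 10*j*y + y^2)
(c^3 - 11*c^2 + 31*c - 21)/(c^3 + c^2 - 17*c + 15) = (c - 7)/(c + 5)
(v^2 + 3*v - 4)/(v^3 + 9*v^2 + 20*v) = (v - 1)/(v*(v + 5))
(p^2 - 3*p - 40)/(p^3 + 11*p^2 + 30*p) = (p - 8)/(p*(p + 6))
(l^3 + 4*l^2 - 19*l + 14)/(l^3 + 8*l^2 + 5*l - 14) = (l - 2)/(l + 2)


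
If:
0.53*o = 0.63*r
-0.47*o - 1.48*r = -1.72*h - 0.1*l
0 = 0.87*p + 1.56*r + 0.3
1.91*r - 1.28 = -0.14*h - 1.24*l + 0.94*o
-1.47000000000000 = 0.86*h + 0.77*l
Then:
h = -6.01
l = 4.80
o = -5.74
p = 8.32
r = -4.83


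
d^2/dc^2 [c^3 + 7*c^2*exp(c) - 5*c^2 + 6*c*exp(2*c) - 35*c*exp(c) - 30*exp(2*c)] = 7*c^2*exp(c) + 24*c*exp(2*c) - 7*c*exp(c) + 6*c - 96*exp(2*c) - 56*exp(c) - 10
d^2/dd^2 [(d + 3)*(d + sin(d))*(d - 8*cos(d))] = -d^2*sin(d) + 8*d^2*cos(d) + 29*d*sin(d) + 16*d*sin(2*d) + 28*d*cos(d) + 6*d + 50*sin(d) + 48*sin(2*d) - 10*cos(d) - 16*cos(2*d) + 6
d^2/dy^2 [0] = 0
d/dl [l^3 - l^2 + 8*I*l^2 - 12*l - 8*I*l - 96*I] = 3*l^2 + l*(-2 + 16*I) - 12 - 8*I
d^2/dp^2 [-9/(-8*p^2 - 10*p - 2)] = 9*(-16*p^2 - 20*p + (8*p + 5)^2 - 4)/(4*p^2 + 5*p + 1)^3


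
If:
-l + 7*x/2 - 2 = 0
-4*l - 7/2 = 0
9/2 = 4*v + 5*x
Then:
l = -7/8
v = 81/112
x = 9/28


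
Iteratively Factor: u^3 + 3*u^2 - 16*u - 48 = (u + 4)*(u^2 - u - 12) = (u - 4)*(u + 4)*(u + 3)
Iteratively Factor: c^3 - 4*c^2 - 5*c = (c)*(c^2 - 4*c - 5) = c*(c - 5)*(c + 1)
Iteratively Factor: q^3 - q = (q)*(q^2 - 1) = q*(q - 1)*(q + 1)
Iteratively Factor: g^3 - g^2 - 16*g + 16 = (g + 4)*(g^2 - 5*g + 4) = (g - 4)*(g + 4)*(g - 1)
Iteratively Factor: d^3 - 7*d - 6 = (d + 1)*(d^2 - d - 6) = (d - 3)*(d + 1)*(d + 2)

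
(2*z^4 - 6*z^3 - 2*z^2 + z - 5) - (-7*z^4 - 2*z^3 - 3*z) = 9*z^4 - 4*z^3 - 2*z^2 + 4*z - 5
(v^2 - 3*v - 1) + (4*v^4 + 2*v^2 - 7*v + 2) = 4*v^4 + 3*v^2 - 10*v + 1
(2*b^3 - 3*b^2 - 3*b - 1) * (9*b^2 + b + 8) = 18*b^5 - 25*b^4 - 14*b^3 - 36*b^2 - 25*b - 8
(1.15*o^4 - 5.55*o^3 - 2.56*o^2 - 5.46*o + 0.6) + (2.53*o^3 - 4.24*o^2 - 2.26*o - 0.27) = 1.15*o^4 - 3.02*o^3 - 6.8*o^2 - 7.72*o + 0.33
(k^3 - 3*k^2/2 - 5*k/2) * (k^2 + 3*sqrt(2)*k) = k^5 - 3*k^4/2 + 3*sqrt(2)*k^4 - 9*sqrt(2)*k^3/2 - 5*k^3/2 - 15*sqrt(2)*k^2/2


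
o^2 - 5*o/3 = o*(o - 5/3)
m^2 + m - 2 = (m - 1)*(m + 2)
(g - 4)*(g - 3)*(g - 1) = g^3 - 8*g^2 + 19*g - 12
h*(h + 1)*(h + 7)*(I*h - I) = I*h^4 + 7*I*h^3 - I*h^2 - 7*I*h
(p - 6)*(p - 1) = p^2 - 7*p + 6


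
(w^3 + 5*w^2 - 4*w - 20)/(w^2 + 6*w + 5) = (w^2 - 4)/(w + 1)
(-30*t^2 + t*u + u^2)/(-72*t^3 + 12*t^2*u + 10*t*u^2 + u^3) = (5*t - u)/(12*t^2 - 4*t*u - u^2)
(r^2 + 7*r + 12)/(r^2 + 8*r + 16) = (r + 3)/(r + 4)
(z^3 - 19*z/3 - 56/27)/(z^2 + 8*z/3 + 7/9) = z - 8/3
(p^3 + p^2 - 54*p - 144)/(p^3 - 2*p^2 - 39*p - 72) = (p + 6)/(p + 3)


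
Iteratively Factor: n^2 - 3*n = (n)*(n - 3)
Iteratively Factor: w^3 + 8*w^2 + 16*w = (w + 4)*(w^2 + 4*w) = w*(w + 4)*(w + 4)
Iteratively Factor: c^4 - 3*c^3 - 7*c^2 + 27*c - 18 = (c - 1)*(c^3 - 2*c^2 - 9*c + 18) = (c - 1)*(c + 3)*(c^2 - 5*c + 6) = (c - 2)*(c - 1)*(c + 3)*(c - 3)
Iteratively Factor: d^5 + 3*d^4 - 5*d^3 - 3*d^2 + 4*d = (d - 1)*(d^4 + 4*d^3 - d^2 - 4*d) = (d - 1)*(d + 1)*(d^3 + 3*d^2 - 4*d) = d*(d - 1)*(d + 1)*(d^2 + 3*d - 4) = d*(d - 1)*(d + 1)*(d + 4)*(d - 1)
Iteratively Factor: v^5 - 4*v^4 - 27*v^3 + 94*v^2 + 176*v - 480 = (v + 3)*(v^4 - 7*v^3 - 6*v^2 + 112*v - 160) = (v - 2)*(v + 3)*(v^3 - 5*v^2 - 16*v + 80) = (v - 4)*(v - 2)*(v + 3)*(v^2 - v - 20) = (v - 4)*(v - 2)*(v + 3)*(v + 4)*(v - 5)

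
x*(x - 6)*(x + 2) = x^3 - 4*x^2 - 12*x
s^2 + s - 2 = (s - 1)*(s + 2)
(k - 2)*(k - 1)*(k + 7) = k^3 + 4*k^2 - 19*k + 14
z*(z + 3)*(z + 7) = z^3 + 10*z^2 + 21*z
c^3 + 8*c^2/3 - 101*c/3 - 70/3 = (c - 5)*(c + 2/3)*(c + 7)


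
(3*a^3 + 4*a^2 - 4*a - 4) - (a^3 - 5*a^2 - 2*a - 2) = 2*a^3 + 9*a^2 - 2*a - 2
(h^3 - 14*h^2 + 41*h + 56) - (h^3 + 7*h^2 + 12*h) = -21*h^2 + 29*h + 56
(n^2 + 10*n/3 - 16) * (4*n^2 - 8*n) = 4*n^4 + 16*n^3/3 - 272*n^2/3 + 128*n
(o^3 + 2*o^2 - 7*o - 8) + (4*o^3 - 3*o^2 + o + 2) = 5*o^3 - o^2 - 6*o - 6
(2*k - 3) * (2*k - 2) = 4*k^2 - 10*k + 6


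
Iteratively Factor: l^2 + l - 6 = (l + 3)*(l - 2)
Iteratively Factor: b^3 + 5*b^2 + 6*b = (b + 3)*(b^2 + 2*b) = (b + 2)*(b + 3)*(b)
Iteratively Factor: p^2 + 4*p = (p + 4)*(p)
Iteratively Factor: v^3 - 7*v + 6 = (v + 3)*(v^2 - 3*v + 2) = (v - 2)*(v + 3)*(v - 1)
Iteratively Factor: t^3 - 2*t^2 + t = (t)*(t^2 - 2*t + 1) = t*(t - 1)*(t - 1)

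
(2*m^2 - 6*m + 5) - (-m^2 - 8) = 3*m^2 - 6*m + 13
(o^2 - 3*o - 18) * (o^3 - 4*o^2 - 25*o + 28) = o^5 - 7*o^4 - 31*o^3 + 175*o^2 + 366*o - 504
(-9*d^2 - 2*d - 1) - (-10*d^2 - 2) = d^2 - 2*d + 1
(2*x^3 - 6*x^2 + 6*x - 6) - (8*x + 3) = 2*x^3 - 6*x^2 - 2*x - 9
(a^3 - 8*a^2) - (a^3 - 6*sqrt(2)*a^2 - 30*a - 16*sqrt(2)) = -8*a^2 + 6*sqrt(2)*a^2 + 30*a + 16*sqrt(2)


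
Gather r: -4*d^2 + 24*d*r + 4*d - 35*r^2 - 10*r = -4*d^2 + 4*d - 35*r^2 + r*(24*d - 10)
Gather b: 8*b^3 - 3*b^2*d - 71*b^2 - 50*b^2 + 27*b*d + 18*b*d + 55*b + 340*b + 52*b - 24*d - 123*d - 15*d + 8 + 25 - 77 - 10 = 8*b^3 + b^2*(-3*d - 121) + b*(45*d + 447) - 162*d - 54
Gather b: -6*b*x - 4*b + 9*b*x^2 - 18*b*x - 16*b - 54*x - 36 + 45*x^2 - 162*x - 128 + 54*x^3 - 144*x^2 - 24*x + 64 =b*(9*x^2 - 24*x - 20) + 54*x^3 - 99*x^2 - 240*x - 100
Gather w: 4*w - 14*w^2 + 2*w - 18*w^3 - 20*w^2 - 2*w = -18*w^3 - 34*w^2 + 4*w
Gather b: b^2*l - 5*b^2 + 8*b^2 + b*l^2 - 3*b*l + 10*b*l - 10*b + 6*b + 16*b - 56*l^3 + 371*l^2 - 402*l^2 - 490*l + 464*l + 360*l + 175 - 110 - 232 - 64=b^2*(l + 3) + b*(l^2 + 7*l + 12) - 56*l^3 - 31*l^2 + 334*l - 231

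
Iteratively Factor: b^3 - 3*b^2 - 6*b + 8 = (b + 2)*(b^2 - 5*b + 4) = (b - 1)*(b + 2)*(b - 4)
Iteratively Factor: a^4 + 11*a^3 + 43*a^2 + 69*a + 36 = (a + 3)*(a^3 + 8*a^2 + 19*a + 12) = (a + 3)*(a + 4)*(a^2 + 4*a + 3) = (a + 1)*(a + 3)*(a + 4)*(a + 3)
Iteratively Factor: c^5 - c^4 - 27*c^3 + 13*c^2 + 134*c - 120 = (c + 3)*(c^4 - 4*c^3 - 15*c^2 + 58*c - 40) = (c + 3)*(c + 4)*(c^3 - 8*c^2 + 17*c - 10) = (c - 1)*(c + 3)*(c + 4)*(c^2 - 7*c + 10) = (c - 2)*(c - 1)*(c + 3)*(c + 4)*(c - 5)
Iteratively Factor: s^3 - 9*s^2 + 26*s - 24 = (s - 4)*(s^2 - 5*s + 6) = (s - 4)*(s - 3)*(s - 2)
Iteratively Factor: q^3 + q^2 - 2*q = (q)*(q^2 + q - 2) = q*(q + 2)*(q - 1)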